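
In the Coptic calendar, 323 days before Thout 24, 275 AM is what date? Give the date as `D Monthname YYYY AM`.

6 Hathor 274 AM

Counting 323 days back from JDN 1925131 reaches JDN 1924808, which is 6 Hathor 274 AM.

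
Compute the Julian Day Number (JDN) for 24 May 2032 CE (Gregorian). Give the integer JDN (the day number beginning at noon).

2463377

JDN 2299161 is 15 October 1582 CE (Gregorian); the target day is +164216 days from there, so JDN = 2463377.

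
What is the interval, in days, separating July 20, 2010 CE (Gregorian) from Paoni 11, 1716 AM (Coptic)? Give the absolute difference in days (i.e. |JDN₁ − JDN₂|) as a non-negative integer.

3684

JDN of the first date = 2455398.
JDN of the second date = 2451714.
|2451714 − 2455398| = 3684.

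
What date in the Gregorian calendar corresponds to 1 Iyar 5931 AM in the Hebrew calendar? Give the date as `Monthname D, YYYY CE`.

Both dates share Julian Day Number 2514127; in the Gregorian calendar that is 6 May 2171 CE.

May 6, 2171 CE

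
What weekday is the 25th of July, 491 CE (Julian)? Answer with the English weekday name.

This is JDN 1900601 (26 July 491 Gregorian).
JDN 1900601 mod 7 = 3, and JDN 0 was a Monday, so this is a Thursday.

Thursday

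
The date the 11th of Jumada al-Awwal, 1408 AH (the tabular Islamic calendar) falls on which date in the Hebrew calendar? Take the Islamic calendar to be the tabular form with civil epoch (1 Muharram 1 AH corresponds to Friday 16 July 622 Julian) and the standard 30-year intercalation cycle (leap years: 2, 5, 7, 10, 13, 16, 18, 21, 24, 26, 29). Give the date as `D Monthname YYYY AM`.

11 Tevet 5748 AM

Both dates share Julian Day Number 2447162; in the Hebrew calendar that is 11 Tevet 5748 AM.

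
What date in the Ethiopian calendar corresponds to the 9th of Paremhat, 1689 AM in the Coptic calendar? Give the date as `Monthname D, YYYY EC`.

Julian Day Number of the source date = 2441760.
Converting JDN 2441760 to the Ethiopian calendar gives 9 Megabit 1965 EC.

Megabit 9, 1965 EC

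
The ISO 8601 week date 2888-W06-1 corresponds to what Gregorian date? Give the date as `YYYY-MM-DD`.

ISO week 1 of 2888 is the week containing the first Thursday of 2888.
Week 6, day 1 (Monday) lands on 2888-02-02.

2888-02-02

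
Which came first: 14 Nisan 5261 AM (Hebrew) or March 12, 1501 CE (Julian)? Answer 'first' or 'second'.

The two dates have Julian Day Numbers 2269390 and 2269369 respectively.
Since 2269369 < 2269390, the second date comes first.

second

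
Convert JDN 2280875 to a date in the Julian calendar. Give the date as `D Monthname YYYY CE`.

11 September 1532 CE

The proleptic Gregorian equivalent of JDN 2280875 is 21 September 1532.
In the Julian calendar that day is 11 September 1532 CE.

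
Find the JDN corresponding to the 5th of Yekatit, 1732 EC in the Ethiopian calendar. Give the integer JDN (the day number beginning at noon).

2356623

In the Gregorian calendar the same day is 11 February 1740.
JDN 2451545 is 1 January 2000 CE (Gregorian); the target day is −94922 days from there, so JDN = 2356623.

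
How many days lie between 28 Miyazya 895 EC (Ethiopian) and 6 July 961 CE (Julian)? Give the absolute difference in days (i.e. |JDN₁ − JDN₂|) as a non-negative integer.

21259

First date → JDN 2050991; second date → JDN 2072250.
The interval is |2050991 − 2072250| = 21259 days.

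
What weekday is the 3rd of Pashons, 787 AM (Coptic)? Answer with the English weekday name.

Thursday

This is JDN 2112358 (4 May 1071 Gregorian).
2112358 ≡ 3 (mod 7); counting from Monday = 0 gives Thursday.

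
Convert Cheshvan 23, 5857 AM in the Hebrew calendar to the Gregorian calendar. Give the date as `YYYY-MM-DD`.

2096-11-08

Julian Day Number of the source date = 2486921.
Converting JDN 2486921 to the Gregorian calendar gives 8 November 2096 CE.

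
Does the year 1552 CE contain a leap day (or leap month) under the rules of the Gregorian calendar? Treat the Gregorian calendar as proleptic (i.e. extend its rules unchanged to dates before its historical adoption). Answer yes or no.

1552 is divisible by 4 and not by 100, so it is a leap year.

yes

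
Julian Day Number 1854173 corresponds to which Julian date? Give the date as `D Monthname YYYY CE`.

The proleptic Gregorian equivalent of JDN 1854173 is 14 June 364.
In the Julian calendar that day is 13 June 364 CE.

13 June 364 CE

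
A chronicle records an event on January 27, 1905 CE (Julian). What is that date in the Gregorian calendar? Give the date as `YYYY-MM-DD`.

At this point the Julian calendar is 13 days behind the Gregorian.
27 January 1905 Julian + 13 days → 9 February 1905 Gregorian.

1905-02-09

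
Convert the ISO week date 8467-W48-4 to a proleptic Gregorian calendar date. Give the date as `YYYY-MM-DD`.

8467-12-01

ISO week 1 of 8467 is the week containing the first Thursday of 8467.
Week 48, day 4 (Thursday) lands on 8467-12-01.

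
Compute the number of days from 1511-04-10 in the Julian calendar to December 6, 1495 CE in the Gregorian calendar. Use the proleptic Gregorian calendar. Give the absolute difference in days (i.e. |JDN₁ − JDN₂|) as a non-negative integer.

5613

First date → JDN 2273050; second date → JDN 2267437.
The interval is |2273050 − 2267437| = 5613 days.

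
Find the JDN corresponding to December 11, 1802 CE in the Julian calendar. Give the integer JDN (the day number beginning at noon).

Equivalently 23 December 1802 (Gregorian).
JDN 2299161 is 15 October 1582 CE (Gregorian); the target day is +80422 days from there, so JDN = 2379583.

2379583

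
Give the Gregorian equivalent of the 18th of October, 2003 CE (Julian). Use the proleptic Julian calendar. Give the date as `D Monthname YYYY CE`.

The Julian–Gregorian offset here is 13 days (Julian trailing).
18 October 2003 Julian + 13 days → 31 October 2003 Gregorian.

31 October 2003 CE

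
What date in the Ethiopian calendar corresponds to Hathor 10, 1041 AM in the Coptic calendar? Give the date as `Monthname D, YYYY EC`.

Hidar 10, 1317 EC

Both dates share Julian Day Number 2204959; in the Ethiopian calendar that is 10 Hidar 1317 EC.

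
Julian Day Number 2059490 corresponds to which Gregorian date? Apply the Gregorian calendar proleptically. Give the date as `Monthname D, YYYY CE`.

August 4, 926 CE

JDN 2451545 is 1 Jan 2000; 2059490 is −392055 days from there.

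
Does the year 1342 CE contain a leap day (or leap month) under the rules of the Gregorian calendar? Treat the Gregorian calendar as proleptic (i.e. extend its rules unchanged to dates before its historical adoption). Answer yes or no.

no

1342 is not divisible by 4, so it is a common year.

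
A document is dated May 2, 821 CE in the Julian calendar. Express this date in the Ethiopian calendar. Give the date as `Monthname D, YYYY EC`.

Ginbot 7, 813 EC

The source date corresponds to 6 May 821 in the proleptic Gregorian calendar (JDN 2021050).
That day falls on 7 Ginbot 813 EC in the Ethiopian calendar.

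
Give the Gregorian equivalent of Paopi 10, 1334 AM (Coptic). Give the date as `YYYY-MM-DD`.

1617-10-17

Julian Day Number of the source date = 2311947.
Converting JDN 2311947 to the Gregorian calendar gives 17 October 1617 CE.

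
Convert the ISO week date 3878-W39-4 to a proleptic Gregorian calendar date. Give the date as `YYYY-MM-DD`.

ISO week 1 of 3878 is the week containing the first Thursday of 3878.
Week 39, day 4 (Thursday) lands on 3878-09-26.

3878-09-26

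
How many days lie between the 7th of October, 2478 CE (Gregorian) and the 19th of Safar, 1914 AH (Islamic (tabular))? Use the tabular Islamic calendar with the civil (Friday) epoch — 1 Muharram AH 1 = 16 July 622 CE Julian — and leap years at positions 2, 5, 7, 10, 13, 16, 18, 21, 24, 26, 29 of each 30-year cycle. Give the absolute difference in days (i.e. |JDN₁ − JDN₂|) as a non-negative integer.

20

JDN of the first date = 2626411.
JDN of the second date = 2626391.
|2626391 − 2626411| = 20.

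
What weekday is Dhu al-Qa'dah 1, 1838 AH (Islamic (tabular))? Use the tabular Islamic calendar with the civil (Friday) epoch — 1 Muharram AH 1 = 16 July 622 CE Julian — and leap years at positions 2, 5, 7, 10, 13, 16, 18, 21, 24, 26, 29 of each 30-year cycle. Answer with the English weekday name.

This is JDN 2599707 (27 August 2405 Gregorian).
2599707 ≡ 5 (mod 7); counting from Monday = 0 gives Saturday.

Saturday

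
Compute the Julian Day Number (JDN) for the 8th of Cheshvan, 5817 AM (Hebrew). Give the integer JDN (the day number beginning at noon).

Equivalently 18 October 2056 (Gregorian).
JDN 2299161 is 15 October 1582 CE (Gregorian); the target day is +173129 days from there, so JDN = 2472290.

2472290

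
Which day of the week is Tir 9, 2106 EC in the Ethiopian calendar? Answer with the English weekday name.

Thursday

In the Gregorian calendar this is 18 January 2114 (JDN 2493200).
JDN 2493200 mod 7 = 3, and JDN 0 was a Monday, so this is a Thursday.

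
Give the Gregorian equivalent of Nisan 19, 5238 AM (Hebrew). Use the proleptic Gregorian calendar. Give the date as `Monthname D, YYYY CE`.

Julian Day Number of the source date = 2260979.
Converting JDN 2260979 to the Gregorian calendar gives 1 April 1478 CE.

April 1, 1478 CE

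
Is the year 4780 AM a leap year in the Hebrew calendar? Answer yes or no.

yes

Hebrew year 4780 is year 11 of its 19-year Metonic cycle; leap years are at positions 3, 6, 8, 11, 14, 17, 19, so it is a leap year (13 months).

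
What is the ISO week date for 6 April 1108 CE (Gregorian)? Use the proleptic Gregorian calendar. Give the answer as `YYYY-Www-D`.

1108-W15-1

The weekday is Monday (ISO weekday 1).
That Monday belongs to ISO week 15 of ISO year 1108.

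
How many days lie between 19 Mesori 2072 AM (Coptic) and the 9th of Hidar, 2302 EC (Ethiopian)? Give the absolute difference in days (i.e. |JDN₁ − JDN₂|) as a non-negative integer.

First date → JDN 2581811; second date → JDN 2564729.
The interval is |2581811 − 2564729| = 17082 days.

17082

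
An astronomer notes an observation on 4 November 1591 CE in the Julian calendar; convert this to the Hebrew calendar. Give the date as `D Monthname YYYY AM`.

27 Cheshvan 5352 AM

Both dates share Julian Day Number 2302478; in the Hebrew calendar that is 27 Cheshvan 5352 AM.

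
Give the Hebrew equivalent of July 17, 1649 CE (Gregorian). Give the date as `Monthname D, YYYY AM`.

Julian Day Number of the source date = 2323543.
Converting JDN 2323543 to the Hebrew calendar gives 8 Av 5409 AM.

Av 8, 5409 AM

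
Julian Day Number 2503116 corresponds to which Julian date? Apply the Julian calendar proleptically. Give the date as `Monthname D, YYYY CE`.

February 27, 2141 CE

The Gregorian equivalent of JDN 2503116 is 13 March 2141.
In the Julian calendar that day is February 27, 2141 CE.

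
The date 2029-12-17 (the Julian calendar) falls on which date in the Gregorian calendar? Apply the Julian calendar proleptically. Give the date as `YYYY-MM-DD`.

At this point the Julian calendar is 13 days behind the Gregorian.
17 December 2029 Julian + 13 days → 30 December 2029 Gregorian.

2029-12-30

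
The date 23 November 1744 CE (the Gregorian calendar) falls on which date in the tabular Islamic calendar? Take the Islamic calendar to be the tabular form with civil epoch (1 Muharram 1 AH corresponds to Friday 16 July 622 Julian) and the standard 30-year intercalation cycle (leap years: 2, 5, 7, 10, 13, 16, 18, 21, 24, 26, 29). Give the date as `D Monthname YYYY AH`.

Both dates share Julian Day Number 2358370; in the tabular Islamic calendar that is 17 Shawwal 1157 AH.

17 Shawwal 1157 AH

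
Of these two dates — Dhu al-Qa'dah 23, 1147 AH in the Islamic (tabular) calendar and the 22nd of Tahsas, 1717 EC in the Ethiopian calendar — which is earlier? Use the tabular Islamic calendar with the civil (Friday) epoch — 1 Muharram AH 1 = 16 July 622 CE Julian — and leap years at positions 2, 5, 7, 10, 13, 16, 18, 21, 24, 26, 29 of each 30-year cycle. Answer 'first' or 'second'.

second

First date → JDN 2354861; second date → JDN 2351101.
JDN 2351101 < JDN 2354861, so the second date is earlier.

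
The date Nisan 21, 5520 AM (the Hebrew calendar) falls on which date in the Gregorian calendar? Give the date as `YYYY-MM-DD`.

1760-04-07

Both dates share Julian Day Number 2363984; in the Gregorian calendar that is 7 April 1760 CE.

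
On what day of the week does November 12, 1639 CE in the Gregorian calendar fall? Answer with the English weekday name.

Saturday

JDN 2320008 mod 7 = 5, and JDN 0 was a Monday, so this is a Saturday.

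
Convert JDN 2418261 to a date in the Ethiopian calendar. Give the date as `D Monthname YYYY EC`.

6 Hidar 1901 EC

JDN 2418261 is 15 November 1908 in the Gregorian calendar.
In the Ethiopian calendar that day is 6 Hidar 1901 EC.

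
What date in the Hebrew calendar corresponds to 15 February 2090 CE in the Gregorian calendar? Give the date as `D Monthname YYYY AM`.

15 Adar I 5850 AM

Julian Day Number of the source date = 2484463.
Converting JDN 2484463 to the Hebrew calendar gives 15 Adar I 5850 AM.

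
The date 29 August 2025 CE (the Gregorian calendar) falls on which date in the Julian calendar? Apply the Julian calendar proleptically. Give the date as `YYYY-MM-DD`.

The Julian–Gregorian offset here is 13 days (Julian trailing).
29 August 2025 Gregorian − 13 days → 16 August 2025 Julian.

2025-08-16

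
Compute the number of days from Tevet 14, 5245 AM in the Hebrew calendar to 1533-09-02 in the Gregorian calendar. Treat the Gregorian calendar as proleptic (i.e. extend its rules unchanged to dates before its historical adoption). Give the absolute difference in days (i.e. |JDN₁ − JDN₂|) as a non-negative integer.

First date → JDN 2263455; second date → JDN 2281221.
The interval is |2263455 − 2281221| = 17766 days.

17766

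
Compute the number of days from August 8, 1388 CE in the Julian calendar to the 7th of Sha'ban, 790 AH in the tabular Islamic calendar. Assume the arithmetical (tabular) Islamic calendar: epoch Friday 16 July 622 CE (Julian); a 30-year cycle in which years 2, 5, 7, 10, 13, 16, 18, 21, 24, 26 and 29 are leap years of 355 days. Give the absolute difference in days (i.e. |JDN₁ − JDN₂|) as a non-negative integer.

3

First date → JDN 2228245; second date → JDN 2228248.
The interval is |2228245 − 2228248| = 3 days.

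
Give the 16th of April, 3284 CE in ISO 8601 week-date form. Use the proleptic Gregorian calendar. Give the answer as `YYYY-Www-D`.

The weekday is Sunday (ISO weekday 7).
That Sunday belongs to ISO week 15 of ISO year 3284.

3284-W15-7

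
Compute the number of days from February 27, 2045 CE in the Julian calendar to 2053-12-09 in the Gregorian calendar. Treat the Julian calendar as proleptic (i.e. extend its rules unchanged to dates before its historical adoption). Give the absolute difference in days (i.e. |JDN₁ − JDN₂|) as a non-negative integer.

First date → JDN 2468052; second date → JDN 2471246.
The interval is |2468052 − 2471246| = 3194 days.

3194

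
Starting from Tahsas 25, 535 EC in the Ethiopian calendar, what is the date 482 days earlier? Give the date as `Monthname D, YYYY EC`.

JDN of Tahsas 25, 535 EC = 1919378.
1919378 − 482 = 1918896.
JDN 1918896 in the Ethiopian calendar is Pagume 3, 533 EC.

Pagume 3, 533 EC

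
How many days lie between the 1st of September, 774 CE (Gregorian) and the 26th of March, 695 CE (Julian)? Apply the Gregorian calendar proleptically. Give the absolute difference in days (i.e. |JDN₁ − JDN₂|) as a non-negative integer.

29010

JDN of the first date = 2004001.
JDN of the second date = 1974991.
|1974991 − 2004001| = 29010.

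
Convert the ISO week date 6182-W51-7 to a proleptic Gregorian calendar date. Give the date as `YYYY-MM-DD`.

6182-12-22

ISO week 1 of 6182 is the week containing the first Thursday of 6182.
Week 51, day 7 (Sunday) lands on 6182-12-22.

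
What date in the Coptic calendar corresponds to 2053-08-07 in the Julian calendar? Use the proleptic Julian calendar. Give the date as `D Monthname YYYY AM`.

14 Mesori 1769 AM

The source date corresponds to 20 August 2053 in the Gregorian calendar (JDN 2471135).
That day falls on 14 Mesori 1769 AM in the Coptic calendar.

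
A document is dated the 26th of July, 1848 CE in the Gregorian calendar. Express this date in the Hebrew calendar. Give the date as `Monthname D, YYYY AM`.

Tammuz 25, 5608 AM

Julian Day Number of the source date = 2396235.
Converting JDN 2396235 to the Hebrew calendar gives 25 Tammuz 5608 AM.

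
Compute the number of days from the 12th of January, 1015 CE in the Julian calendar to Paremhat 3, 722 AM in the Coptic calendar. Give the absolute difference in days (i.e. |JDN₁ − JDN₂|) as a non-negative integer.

JDN of the first date = 2091798.
JDN of the second date = 2088557.
|2088557 − 2091798| = 3241.

3241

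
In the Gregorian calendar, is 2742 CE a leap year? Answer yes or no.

no

2742 is not divisible by 4, so it is a common year.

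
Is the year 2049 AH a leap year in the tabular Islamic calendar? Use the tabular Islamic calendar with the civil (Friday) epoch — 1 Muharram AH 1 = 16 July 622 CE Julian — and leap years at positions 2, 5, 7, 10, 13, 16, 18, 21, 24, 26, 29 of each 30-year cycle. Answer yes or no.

no

Year 2049 AH is year 9 of its 30-year cycle; leap positions are 2, 5, 7, 10, 13, 16, 18, 21, 24, 26, 29, so it is a common year (354 days).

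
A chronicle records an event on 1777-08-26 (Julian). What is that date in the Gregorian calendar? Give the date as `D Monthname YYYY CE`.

The Julian–Gregorian offset here is 11 days (Julian trailing).
26 August 1777 Julian + 11 days → 6 September 1777 Gregorian.

6 September 1777 CE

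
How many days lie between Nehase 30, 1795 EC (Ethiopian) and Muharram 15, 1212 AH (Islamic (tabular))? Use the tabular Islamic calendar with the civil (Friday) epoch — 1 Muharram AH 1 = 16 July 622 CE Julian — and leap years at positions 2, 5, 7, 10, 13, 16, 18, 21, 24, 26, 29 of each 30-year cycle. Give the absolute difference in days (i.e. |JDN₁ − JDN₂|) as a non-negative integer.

2246

JDN of the first date = 2379838.
JDN of the second date = 2377592.
|2377592 − 2379838| = 2246.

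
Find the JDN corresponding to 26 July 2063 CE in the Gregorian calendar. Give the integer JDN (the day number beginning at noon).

JDN 2400001 is 17 November 1858 CE (Gregorian), MJD 0; the target day is +74761 days from there, so JDN = 2474762.

2474762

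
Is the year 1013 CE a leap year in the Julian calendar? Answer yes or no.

no

1013 mod 4 = 1, so it is a common year in the Julian calendar.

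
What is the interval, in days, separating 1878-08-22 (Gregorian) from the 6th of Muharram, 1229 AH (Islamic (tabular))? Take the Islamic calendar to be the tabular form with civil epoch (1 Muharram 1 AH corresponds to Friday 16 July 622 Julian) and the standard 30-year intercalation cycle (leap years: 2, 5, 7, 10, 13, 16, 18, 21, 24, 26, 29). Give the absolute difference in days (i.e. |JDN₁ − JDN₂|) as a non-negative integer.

23612

JDN of the first date = 2407219.
JDN of the second date = 2383607.
|2383607 − 2407219| = 23612.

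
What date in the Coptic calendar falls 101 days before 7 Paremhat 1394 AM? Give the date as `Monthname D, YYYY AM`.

Hathor 26, 1394 AM

Counting 101 days back from JDN 2334009 reaches JDN 2333908, which is Hathor 26, 1394 AM.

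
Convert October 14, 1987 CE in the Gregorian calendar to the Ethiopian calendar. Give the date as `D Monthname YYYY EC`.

Julian Day Number of the source date = 2447083.
Converting JDN 2447083 to the Ethiopian calendar gives 3 Tikimt 1980 EC.

3 Tikimt 1980 EC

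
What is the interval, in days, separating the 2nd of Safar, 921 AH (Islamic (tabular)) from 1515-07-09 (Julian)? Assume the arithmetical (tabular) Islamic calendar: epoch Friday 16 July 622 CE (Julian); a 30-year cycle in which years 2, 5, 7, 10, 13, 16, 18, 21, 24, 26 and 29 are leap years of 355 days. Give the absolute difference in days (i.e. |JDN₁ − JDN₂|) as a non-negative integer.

First date → JDN 2274488; second date → JDN 2274601.
The interval is |2274488 − 2274601| = 113 days.

113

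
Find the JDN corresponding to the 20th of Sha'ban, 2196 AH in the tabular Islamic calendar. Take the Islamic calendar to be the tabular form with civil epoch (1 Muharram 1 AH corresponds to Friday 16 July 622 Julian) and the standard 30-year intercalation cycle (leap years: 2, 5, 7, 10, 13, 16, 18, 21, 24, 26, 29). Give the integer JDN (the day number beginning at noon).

In the Gregorian calendar the same day is 21 October 2752.
JDN 2400001 is 17 November 1858 CE (Gregorian), MJD 0; the target day is +326500 days from there, so JDN = 2726501.

2726501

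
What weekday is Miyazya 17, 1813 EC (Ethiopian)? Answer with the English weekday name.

Tuesday

In the Gregorian calendar this is 24 April 1821 (JDN 2386280).
JDN 2386280 mod 7 = 1, and JDN 0 was a Monday, so this is a Tuesday.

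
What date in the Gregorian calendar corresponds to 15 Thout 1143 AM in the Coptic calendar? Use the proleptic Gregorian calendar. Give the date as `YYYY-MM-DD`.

Julian Day Number of the source date = 2242159.
Converting JDN 2242159 to the Gregorian calendar gives 21 September 1426 CE.

1426-09-21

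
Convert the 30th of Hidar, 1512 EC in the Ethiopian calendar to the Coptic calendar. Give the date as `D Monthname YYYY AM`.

30 Hathor 1236 AM

Julian Day Number of the source date = 2276203.
Converting JDN 2276203 to the Coptic calendar gives 30 Hathor 1236 AM.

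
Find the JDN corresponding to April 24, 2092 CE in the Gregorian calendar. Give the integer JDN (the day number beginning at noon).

2485262

JDN 2400001 is 17 November 1858 CE (Gregorian), MJD 0; the target day is +85261 days from there, so JDN = 2485262.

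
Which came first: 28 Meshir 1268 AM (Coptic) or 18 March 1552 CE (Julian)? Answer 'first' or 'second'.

first

First date → JDN 2287979; second date → JDN 2288003.
JDN 2287979 < JDN 2288003, so the first date is earlier.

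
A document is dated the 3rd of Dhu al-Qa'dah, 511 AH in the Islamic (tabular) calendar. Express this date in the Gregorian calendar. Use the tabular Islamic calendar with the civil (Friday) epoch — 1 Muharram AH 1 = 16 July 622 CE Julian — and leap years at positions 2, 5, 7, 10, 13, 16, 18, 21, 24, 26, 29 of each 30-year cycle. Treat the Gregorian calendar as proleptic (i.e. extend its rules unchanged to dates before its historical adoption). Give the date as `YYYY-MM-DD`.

Julian Day Number of the source date = 2129464.
Converting JDN 2129464 to the Gregorian calendar gives 5 March 1118 CE.

1118-03-05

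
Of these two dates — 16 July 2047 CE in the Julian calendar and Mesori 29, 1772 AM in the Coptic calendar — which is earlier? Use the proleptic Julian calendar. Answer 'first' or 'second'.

The two dates have Julian Day Numbers 2468921 and 2472246 respectively.
Since 2468921 < 2472246, the first date comes first.

first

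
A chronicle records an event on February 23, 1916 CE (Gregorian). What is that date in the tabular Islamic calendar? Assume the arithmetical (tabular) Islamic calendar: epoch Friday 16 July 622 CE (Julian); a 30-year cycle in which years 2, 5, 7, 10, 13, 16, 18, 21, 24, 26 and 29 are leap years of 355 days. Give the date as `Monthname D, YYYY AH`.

Both dates share Julian Day Number 2420917; in the tabular Islamic calendar that is 18 Rabi' al-Thani 1334 AH.

Rabi' al-Thani 18, 1334 AH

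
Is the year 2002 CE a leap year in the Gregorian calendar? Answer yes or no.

2002 is not divisible by 4, so it is a common year.

no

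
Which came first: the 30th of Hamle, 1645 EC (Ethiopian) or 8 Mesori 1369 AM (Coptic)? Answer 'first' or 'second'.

first

The two dates have Julian Day Numbers 2325021 and 2325029 respectively.
Since 2325021 < 2325029, the first date comes first.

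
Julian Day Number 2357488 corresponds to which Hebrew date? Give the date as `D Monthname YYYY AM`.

The Gregorian equivalent of JDN 2357488 is 25 June 1742.
In the Hebrew calendar that day is 23 Sivan 5502 AM.

23 Sivan 5502 AM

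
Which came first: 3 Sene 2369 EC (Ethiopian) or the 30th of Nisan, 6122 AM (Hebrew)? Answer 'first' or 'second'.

The two dates have Julian Day Numbers 2589405 and 2583877 respectively.
Since 2583877 < 2589405, the second date comes first.

second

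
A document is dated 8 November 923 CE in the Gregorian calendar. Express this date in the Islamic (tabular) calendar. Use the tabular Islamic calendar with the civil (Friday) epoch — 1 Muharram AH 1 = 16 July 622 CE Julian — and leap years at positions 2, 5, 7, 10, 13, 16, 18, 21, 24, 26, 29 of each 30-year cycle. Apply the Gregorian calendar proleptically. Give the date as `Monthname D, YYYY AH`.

Both dates share Julian Day Number 2058490; in the tabular Islamic calendar that is 20 Rajab 311 AH.

Rajab 20, 311 AH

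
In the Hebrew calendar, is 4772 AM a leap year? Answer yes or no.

Hebrew year 4772 is year 3 of its 19-year Metonic cycle; leap years are at positions 3, 6, 8, 11, 14, 17, 19, so it is a leap year (13 months).

yes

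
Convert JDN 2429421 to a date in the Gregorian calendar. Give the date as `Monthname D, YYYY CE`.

June 6, 1939 CE

JDN 2451545 is 1 Jan 2000; 2429421 is −22124 days from there.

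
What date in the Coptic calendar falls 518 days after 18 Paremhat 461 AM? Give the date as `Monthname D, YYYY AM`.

Counting 518 days forward from JDN 1993242 reaches JDN 1993760, which is Mesori 21, 462 AM.

Mesori 21, 462 AM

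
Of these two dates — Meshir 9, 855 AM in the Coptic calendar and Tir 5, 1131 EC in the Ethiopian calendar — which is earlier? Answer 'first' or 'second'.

second

The two dates have Julian Day Numbers 2137111 and 2137077 respectively.
Since 2137077 < 2137111, the second date comes first.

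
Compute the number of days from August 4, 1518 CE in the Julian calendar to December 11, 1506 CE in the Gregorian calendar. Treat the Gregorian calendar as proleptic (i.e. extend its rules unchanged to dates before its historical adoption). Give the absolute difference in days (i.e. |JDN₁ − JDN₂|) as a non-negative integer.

JDN of the first date = 2275723.
JDN of the second date = 2271459.
|2271459 − 2275723| = 4264.

4264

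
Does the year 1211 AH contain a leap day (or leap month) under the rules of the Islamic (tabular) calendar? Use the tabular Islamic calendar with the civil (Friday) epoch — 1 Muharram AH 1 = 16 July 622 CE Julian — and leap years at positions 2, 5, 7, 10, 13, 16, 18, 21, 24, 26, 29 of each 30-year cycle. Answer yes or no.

no

Year 1211 AH is year 11 of its 30-year cycle; leap positions are 2, 5, 7, 10, 13, 16, 18, 21, 24, 26, 29, so it is a common year (354 days).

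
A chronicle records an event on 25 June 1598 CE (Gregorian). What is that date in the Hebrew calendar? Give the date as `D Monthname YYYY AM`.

Both dates share Julian Day Number 2304893; in the Hebrew calendar that is 21 Sivan 5358 AM.

21 Sivan 5358 AM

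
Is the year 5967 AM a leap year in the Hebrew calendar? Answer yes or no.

Hebrew year 5967 is year 1 of its 19-year Metonic cycle; leap years are at positions 3, 6, 8, 11, 14, 17, 19, so it is a common year (12 months).

no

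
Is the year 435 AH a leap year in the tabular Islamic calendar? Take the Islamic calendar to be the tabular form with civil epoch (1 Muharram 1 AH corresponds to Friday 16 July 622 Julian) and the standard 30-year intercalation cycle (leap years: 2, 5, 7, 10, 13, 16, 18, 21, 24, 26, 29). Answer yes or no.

Year 435 AH is year 15 of its 30-year cycle; leap positions are 2, 5, 7, 10, 13, 16, 18, 21, 24, 26, 29, so it is a common year (354 days).

no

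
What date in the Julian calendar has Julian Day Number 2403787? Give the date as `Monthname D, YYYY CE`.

March 18, 1869 CE

JDN 2403787 is 30 March 1869 in the Gregorian calendar.
In the Julian calendar that day is March 18, 1869 CE.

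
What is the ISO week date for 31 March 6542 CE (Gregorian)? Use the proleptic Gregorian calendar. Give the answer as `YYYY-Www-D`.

6542-W13-6

The weekday is Saturday (ISO weekday 6).
That Saturday belongs to ISO week 13 of ISO year 6542.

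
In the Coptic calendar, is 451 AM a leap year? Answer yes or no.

yes

451 mod 4 = 3; in the Coptic calendar a year is leap when year mod 4 = 3, so it is a leap year.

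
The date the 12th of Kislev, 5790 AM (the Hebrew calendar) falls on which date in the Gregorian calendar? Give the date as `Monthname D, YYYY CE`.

November 19, 2029 CE

Julian Day Number of the source date = 2462460.
Converting JDN 2462460 to the Gregorian calendar gives 19 November 2029 CE.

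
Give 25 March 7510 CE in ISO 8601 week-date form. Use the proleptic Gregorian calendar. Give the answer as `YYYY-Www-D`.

The weekday is Friday (ISO weekday 5).
That Friday belongs to ISO week 12 of ISO year 7510.

7510-W12-5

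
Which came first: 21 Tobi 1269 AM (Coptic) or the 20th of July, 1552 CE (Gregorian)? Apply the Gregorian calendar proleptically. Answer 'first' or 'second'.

second

The two dates have Julian Day Numbers 2288307 and 2288117 respectively.
Since 2288117 < 2288307, the second date comes first.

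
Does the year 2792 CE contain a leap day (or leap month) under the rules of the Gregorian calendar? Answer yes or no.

yes

2792 is divisible by 4 and not by 100, so it is a leap year.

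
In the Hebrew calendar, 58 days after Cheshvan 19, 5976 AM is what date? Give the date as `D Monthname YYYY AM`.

The starting date is JDN 2530387; 2530387 + 58 = 2530445.
JDN 2530445 corresponds to 17 Tevet 5976 AM.

17 Tevet 5976 AM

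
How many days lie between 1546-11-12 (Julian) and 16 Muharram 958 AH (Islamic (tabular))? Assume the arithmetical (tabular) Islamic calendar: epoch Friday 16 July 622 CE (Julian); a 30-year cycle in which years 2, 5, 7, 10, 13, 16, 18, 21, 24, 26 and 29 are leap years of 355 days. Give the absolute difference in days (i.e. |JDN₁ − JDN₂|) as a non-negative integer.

1534

JDN of the first date = 2286050.
JDN of the second date = 2287584.
|2287584 − 2286050| = 1534.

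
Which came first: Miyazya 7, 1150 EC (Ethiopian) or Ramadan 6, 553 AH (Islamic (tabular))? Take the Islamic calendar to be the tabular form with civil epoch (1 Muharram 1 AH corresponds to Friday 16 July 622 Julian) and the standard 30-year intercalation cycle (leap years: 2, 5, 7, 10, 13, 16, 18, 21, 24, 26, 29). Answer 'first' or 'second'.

First date → JDN 2144109; second date → JDN 2144291.
JDN 2144109 < JDN 2144291, so the first date is earlier.

first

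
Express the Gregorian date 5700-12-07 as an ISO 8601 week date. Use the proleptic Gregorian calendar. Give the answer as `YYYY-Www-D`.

5700-W49-2

The weekday is Tuesday (ISO weekday 2).
That Tuesday belongs to ISO week 49 of ISO year 5700.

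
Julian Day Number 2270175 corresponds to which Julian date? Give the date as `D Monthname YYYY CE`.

The proleptic Gregorian equivalent of JDN 2270175 is 6 June 1503.
In the Julian calendar that day is 27 May 1503 CE.

27 May 1503 CE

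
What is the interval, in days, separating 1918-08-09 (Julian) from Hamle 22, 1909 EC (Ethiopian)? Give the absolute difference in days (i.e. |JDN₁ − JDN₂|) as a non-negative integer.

389

JDN of the first date = 2421828.
JDN of the second date = 2421439.
|2421439 − 2421828| = 389.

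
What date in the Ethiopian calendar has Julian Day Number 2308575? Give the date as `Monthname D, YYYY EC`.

Hamle 20, 1600 EC

JDN 2308575 is 24 July 1608 in the Gregorian calendar.
In the Ethiopian calendar that day is Hamle 20, 1600 EC.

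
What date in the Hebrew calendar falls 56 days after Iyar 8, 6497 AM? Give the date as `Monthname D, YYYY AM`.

Tammuz 5, 6497 AM

JDN of Iyar 8, 6497 AM = 2720849.
2720849 + 56 = 2720905.
JDN 2720905 in the Hebrew calendar is Tammuz 5, 6497 AM.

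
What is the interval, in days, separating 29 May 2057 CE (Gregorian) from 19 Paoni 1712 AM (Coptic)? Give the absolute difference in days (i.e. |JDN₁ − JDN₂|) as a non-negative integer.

22252

First date → JDN 2472513; second date → JDN 2450261.
The interval is |2472513 − 2450261| = 22252 days.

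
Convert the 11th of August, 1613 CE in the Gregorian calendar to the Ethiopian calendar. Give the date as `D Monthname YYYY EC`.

Julian Day Number of the source date = 2310419.
Converting JDN 2310419 to the Ethiopian calendar gives 8 Nehase 1605 EC.

8 Nehase 1605 EC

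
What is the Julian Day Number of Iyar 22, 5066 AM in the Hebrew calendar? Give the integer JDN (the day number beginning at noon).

Equivalently 15 May 1306 (proleptic Gregorian).
JDN 2451545 is 1 January 2000 CE (Gregorian); the target day is −253344 days from there, so JDN = 2198201.

2198201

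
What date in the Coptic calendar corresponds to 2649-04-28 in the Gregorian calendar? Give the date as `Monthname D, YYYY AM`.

Parmouti 15, 2365 AM

Both dates share Julian Day Number 2688705; in the Coptic calendar that is 15 Parmouti 2365 AM.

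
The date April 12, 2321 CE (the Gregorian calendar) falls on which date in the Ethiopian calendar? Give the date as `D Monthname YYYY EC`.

1 Miyazya 2313 EC

Julian Day Number of the source date = 2568889.
Converting JDN 2568889 to the Ethiopian calendar gives 1 Miyazya 2313 EC.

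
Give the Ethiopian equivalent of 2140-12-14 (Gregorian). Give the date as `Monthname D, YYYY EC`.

Tahsas 4, 2133 EC

Julian Day Number of the source date = 2503027.
Converting JDN 2503027 to the Ethiopian calendar gives 4 Tahsas 2133 EC.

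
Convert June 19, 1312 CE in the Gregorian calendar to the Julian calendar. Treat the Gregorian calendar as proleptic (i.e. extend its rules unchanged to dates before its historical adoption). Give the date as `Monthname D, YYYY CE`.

The Julian–Gregorian offset here is 8 days (Julian trailing).
19 June 1312 Gregorian − 8 days → 11 June 1312 Julian.

June 11, 1312 CE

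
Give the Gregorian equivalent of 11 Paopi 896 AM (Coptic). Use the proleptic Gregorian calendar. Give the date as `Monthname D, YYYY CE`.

Julian Day Number of the source date = 2151969.
Converting JDN 2151969 to the Gregorian calendar gives 16 October 1179 CE.

October 16, 1179 CE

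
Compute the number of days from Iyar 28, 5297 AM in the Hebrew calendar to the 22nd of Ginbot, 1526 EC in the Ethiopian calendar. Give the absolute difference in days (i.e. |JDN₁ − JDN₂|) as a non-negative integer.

JDN of the first date = 2282576.
JDN of the second date = 2281488.
|2281488 − 2282576| = 1088.

1088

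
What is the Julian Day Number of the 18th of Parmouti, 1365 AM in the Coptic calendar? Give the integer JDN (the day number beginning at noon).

In the Gregorian calendar the same day is 23 April 1649.
JDN 2400001 is 17 November 1858 CE (Gregorian), MJD 0; the target day is −76543 days from there, so JDN = 2323458.

2323458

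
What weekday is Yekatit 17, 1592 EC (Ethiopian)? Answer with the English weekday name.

Tuesday

In the Gregorian calendar this is 22 February 1600 (JDN 2305500).
2305500 ≡ 1 (mod 7); counting from Monday = 0 gives Tuesday.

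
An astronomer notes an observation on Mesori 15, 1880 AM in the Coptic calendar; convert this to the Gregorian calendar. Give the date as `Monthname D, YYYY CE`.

Both dates share Julian Day Number 2511679; in the Gregorian calendar that is 22 August 2164 CE.

August 22, 2164 CE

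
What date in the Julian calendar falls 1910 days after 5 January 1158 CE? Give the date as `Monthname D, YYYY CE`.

The starting date is JDN 2144022; 2144022 + 1910 = 2145932.
JDN 2145932 corresponds to March 30, 1163 CE.

March 30, 1163 CE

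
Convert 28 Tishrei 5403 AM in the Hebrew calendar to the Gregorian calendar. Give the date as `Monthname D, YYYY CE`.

Julian Day Number of the source date = 2321083.
Converting JDN 2321083 to the Gregorian calendar gives 22 October 1642 CE.

October 22, 1642 CE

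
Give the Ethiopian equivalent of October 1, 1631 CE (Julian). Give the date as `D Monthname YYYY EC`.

3 Tikimt 1624 EC

Julian Day Number of the source date = 2317054.
Converting JDN 2317054 to the Ethiopian calendar gives 3 Tikimt 1624 EC.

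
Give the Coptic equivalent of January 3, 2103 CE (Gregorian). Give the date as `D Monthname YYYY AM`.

Both dates share Julian Day Number 2489167; in the Coptic calendar that is 24 Koiak 1819 AM.

24 Koiak 1819 AM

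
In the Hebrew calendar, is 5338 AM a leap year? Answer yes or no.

Hebrew year 5338 is year 18 of its 19-year Metonic cycle; leap years are at positions 3, 6, 8, 11, 14, 17, 19, so it is a common year (12 months).

no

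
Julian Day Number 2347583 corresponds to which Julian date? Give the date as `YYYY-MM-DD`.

JDN 2347583 is 13 May 1715 in the Gregorian calendar.
In the Julian calendar that day is 1715-05-02.

1715-05-02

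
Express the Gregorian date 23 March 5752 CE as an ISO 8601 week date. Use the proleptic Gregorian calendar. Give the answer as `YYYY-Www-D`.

The weekday is Thursday (ISO weekday 4).
That Thursday belongs to ISO week 12 of ISO year 5752.

5752-W12-4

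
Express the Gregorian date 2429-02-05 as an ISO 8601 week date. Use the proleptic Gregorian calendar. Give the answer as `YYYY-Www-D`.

The weekday is Monday (ISO weekday 1).
That Monday belongs to ISO week 6 of ISO year 2429.

2429-W06-1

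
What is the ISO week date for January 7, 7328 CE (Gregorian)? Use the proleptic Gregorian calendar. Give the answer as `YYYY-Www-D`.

7328-W02-3

The weekday is Wednesday (ISO weekday 3).
That Wednesday belongs to ISO week 2 of ISO year 7328.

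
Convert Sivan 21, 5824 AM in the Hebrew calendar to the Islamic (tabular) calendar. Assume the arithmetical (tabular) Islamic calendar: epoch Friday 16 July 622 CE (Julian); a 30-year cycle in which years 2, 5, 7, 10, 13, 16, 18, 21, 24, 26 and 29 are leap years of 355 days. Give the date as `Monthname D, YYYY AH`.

The source date corresponds to 5 June 2064 in the Gregorian calendar (JDN 2475077).
That day falls on 19 Safar 1487 AH in the tabular Islamic calendar.

Safar 19, 1487 AH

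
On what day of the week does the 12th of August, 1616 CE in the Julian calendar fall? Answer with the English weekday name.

In the Gregorian calendar this is 22 August 1616 (JDN 2311526).
JDN 2311526 mod 7 = 0, and JDN 0 was a Monday, so this is a Monday.

Monday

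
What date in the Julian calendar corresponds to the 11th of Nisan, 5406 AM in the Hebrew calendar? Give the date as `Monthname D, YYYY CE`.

Both dates share Julian Day Number 2322335; in the Julian calendar that is 17 March 1646 CE.

March 17, 1646 CE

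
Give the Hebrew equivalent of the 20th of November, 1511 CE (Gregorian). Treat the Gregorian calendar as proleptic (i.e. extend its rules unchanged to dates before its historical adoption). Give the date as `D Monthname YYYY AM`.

Both dates share Julian Day Number 2273264; in the Hebrew calendar that is 19 Cheshvan 5272 AM.

19 Cheshvan 5272 AM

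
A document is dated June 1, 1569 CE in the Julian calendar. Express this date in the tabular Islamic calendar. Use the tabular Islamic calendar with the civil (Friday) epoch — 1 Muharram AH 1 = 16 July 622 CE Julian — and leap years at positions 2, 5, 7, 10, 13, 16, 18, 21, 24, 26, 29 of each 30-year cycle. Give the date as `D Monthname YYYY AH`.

16 Dhu al-Hijjah 976 AH

Both dates share Julian Day Number 2294287; in the tabular Islamic calendar that is 16 Dhu al-Hijjah 976 AH.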